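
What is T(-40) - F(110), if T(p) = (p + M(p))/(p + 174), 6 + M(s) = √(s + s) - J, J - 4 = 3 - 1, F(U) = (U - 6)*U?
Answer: -766506/67 + 2*I*√5/67 ≈ -11440.0 + 0.066748*I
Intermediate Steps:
F(U) = U*(-6 + U) (F(U) = (-6 + U)*U = U*(-6 + U))
J = 6 (J = 4 + (3 - 1) = 4 + 2 = 6)
M(s) = -12 + √2*√s (M(s) = -6 + (√(s + s) - 1*6) = -6 + (√(2*s) - 6) = -6 + (√2*√s - 6) = -6 + (-6 + √2*√s) = -12 + √2*√s)
T(p) = (-12 + p + √2*√p)/(174 + p) (T(p) = (p + (-12 + √2*√p))/(p + 174) = (-12 + p + √2*√p)/(174 + p))
T(-40) - F(110) = (-12 - 40 + √2*√(-40))/(174 - 40) - 110*(-6 + 110) = (-12 - 40 + √2*(2*I*√10))/134 - 110*104 = (-12 - 40 + 4*I*√5)/134 - 1*11440 = (-52 + 4*I*√5)/134 - 11440 = (-26/67 + 2*I*√5/67) - 11440 = -766506/67 + 2*I*√5/67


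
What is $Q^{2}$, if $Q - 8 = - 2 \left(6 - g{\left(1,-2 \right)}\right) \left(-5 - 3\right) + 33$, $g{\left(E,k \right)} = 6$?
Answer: $1681$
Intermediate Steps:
$Q = 41$ ($Q = 8 + \left(- 2 \left(6 - 6\right) \left(-5 - 3\right) + 33\right) = 8 + \left(- 2 \left(6 - 6\right) \left(-8\right) + 33\right) = 8 + \left(\left(-2\right) 0 \left(-8\right) + 33\right) = 8 + \left(0 \left(-8\right) + 33\right) = 8 + \left(0 + 33\right) = 8 + 33 = 41$)
$Q^{2} = 41^{2} = 1681$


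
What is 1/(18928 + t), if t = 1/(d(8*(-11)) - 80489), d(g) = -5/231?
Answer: 18592964/351927622361 ≈ 5.2832e-5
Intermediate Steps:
d(g) = -5/231 (d(g) = -5*1/231 = -5/231)
t = -231/18592964 (t = 1/(-5/231 - 80489) = 1/(-18592964/231) = -231/18592964 ≈ -1.2424e-5)
1/(18928 + t) = 1/(18928 - 231/18592964) = 1/(351927622361/18592964) = 18592964/351927622361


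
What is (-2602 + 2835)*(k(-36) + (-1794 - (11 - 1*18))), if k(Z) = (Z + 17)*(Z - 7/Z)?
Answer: -9282953/36 ≈ -2.5786e+5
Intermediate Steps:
k(Z) = (17 + Z)*(Z - 7/Z)
(-2602 + 2835)*(k(-36) + (-1794 - (11 - 1*18))) = (-2602 + 2835)*((-7 + (-36)² - 119/(-36) + 17*(-36)) + (-1794 - (11 - 1*18))) = 233*((-7 + 1296 - 119*(-1/36) - 612) + (-1794 - (11 - 18))) = 233*((-7 + 1296 + 119/36 - 612) + (-1794 - 1*(-7))) = 233*(24491/36 + (-1794 + 7)) = 233*(24491/36 - 1787) = 233*(-39841/36) = -9282953/36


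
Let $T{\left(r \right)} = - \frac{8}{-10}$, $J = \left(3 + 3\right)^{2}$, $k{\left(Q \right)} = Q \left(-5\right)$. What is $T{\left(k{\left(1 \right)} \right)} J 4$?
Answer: $\frac{576}{5} \approx 115.2$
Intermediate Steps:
$k{\left(Q \right)} = - 5 Q$
$J = 36$ ($J = 6^{2} = 36$)
$T{\left(r \right)} = \frac{4}{5}$ ($T{\left(r \right)} = \left(-8\right) \left(- \frac{1}{10}\right) = \frac{4}{5}$)
$T{\left(k{\left(1 \right)} \right)} J 4 = \frac{4}{5} \cdot 36 \cdot 4 = \frac{144}{5} \cdot 4 = \frac{576}{5}$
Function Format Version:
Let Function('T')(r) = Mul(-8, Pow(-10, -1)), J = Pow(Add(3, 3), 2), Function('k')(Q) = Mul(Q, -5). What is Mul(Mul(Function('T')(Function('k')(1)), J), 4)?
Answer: Rational(576, 5) ≈ 115.20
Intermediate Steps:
Function('k')(Q) = Mul(-5, Q)
J = 36 (J = Pow(6, 2) = 36)
Function('T')(r) = Rational(4, 5) (Function('T')(r) = Mul(-8, Rational(-1, 10)) = Rational(4, 5))
Mul(Mul(Function('T')(Function('k')(1)), J), 4) = Mul(Mul(Rational(4, 5), 36), 4) = Mul(Rational(144, 5), 4) = Rational(576, 5)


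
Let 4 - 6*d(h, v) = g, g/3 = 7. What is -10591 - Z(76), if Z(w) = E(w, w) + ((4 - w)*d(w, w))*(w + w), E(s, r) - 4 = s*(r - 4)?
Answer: -47075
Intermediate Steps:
g = 21 (g = 3*7 = 21)
d(h, v) = -17/6 (d(h, v) = ⅔ - ⅙*21 = ⅔ - 7/2 = -17/6)
E(s, r) = 4 + s*(-4 + r) (E(s, r) = 4 + s*(r - 4) = 4 + s*(-4 + r))
Z(w) = 4 + w² - 4*w + 2*w*(-34/3 + 17*w/6) (Z(w) = (4 - 4*w + w*w) + ((4 - w)*(-17/6))*(w + w) = (4 - 4*w + w²) + (-34/3 + 17*w/6)*(2*w) = (4 + w² - 4*w) + 2*w*(-34/3 + 17*w/6) = 4 + w² - 4*w + 2*w*(-34/3 + 17*w/6))
-10591 - Z(76) = -10591 - (4 - 80/3*76 + (20/3)*76²) = -10591 - (4 - 6080/3 + (20/3)*5776) = -10591 - (4 - 6080/3 + 115520/3) = -10591 - 1*36484 = -10591 - 36484 = -47075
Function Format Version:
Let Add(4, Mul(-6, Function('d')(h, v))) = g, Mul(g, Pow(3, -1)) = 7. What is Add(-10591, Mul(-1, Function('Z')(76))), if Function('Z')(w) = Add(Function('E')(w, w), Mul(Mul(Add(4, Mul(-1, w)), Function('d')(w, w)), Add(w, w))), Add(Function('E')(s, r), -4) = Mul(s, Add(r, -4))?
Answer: -47075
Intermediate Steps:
g = 21 (g = Mul(3, 7) = 21)
Function('d')(h, v) = Rational(-17, 6) (Function('d')(h, v) = Add(Rational(2, 3), Mul(Rational(-1, 6), 21)) = Add(Rational(2, 3), Rational(-7, 2)) = Rational(-17, 6))
Function('E')(s, r) = Add(4, Mul(s, Add(-4, r))) (Function('E')(s, r) = Add(4, Mul(s, Add(r, -4))) = Add(4, Mul(s, Add(-4, r))))
Function('Z')(w) = Add(4, Pow(w, 2), Mul(-4, w), Mul(2, w, Add(Rational(-34, 3), Mul(Rational(17, 6), w)))) (Function('Z')(w) = Add(Add(4, Mul(-4, w), Mul(w, w)), Mul(Mul(Add(4, Mul(-1, w)), Rational(-17, 6)), Add(w, w))) = Add(Add(4, Mul(-4, w), Pow(w, 2)), Mul(Add(Rational(-34, 3), Mul(Rational(17, 6), w)), Mul(2, w))) = Add(Add(4, Pow(w, 2), Mul(-4, w)), Mul(2, w, Add(Rational(-34, 3), Mul(Rational(17, 6), w)))) = Add(4, Pow(w, 2), Mul(-4, w), Mul(2, w, Add(Rational(-34, 3), Mul(Rational(17, 6), w)))))
Add(-10591, Mul(-1, Function('Z')(76))) = Add(-10591, Mul(-1, Add(4, Mul(Rational(-80, 3), 76), Mul(Rational(20, 3), Pow(76, 2))))) = Add(-10591, Mul(-1, Add(4, Rational(-6080, 3), Mul(Rational(20, 3), 5776)))) = Add(-10591, Mul(-1, Add(4, Rational(-6080, 3), Rational(115520, 3)))) = Add(-10591, Mul(-1, 36484)) = Add(-10591, -36484) = -47075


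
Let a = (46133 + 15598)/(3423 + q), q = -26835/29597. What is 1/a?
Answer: 11253744/203005823 ≈ 0.055436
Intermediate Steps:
q = -26835/29597 (q = -26835*1/29597 = -26835/29597 ≈ -0.90668)
a = 203005823/11253744 (a = (46133 + 15598)/(3423 - 26835/29597) = 61731/(101283696/29597) = 61731*(29597/101283696) = 203005823/11253744 ≈ 18.039)
1/a = 1/(203005823/11253744) = 11253744/203005823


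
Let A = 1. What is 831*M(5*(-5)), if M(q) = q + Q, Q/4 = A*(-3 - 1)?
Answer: -34071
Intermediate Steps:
Q = -16 (Q = 4*(1*(-3 - 1)) = 4*(1*(-4)) = 4*(-4) = -16)
M(q) = -16 + q (M(q) = q - 16 = -16 + q)
831*M(5*(-5)) = 831*(-16 + 5*(-5)) = 831*(-16 - 25) = 831*(-41) = -34071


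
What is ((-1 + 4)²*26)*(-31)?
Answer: -7254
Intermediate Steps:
((-1 + 4)²*26)*(-31) = (3²*26)*(-31) = (9*26)*(-31) = 234*(-31) = -7254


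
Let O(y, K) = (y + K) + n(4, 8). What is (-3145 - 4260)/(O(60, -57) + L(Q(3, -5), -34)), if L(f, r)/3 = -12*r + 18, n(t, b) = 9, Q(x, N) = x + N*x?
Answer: -1481/258 ≈ -5.7403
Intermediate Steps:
L(f, r) = 54 - 36*r (L(f, r) = 3*(-12*r + 18) = 3*(18 - 12*r) = 54 - 36*r)
O(y, K) = 9 + K + y (O(y, K) = (y + K) + 9 = (K + y) + 9 = 9 + K + y)
(-3145 - 4260)/(O(60, -57) + L(Q(3, -5), -34)) = (-3145 - 4260)/((9 - 57 + 60) + (54 - 36*(-34))) = -7405/(12 + (54 + 1224)) = -7405/(12 + 1278) = -7405/1290 = -7405*1/1290 = -1481/258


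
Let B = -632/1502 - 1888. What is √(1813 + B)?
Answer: I*√42537391/751 ≈ 8.6845*I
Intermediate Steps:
B = -1418204/751 (B = -632*1/1502 - 1888 = -316/751 - 1888 = -1418204/751 ≈ -1888.4)
√(1813 + B) = √(1813 - 1418204/751) = √(-56641/751) = I*√42537391/751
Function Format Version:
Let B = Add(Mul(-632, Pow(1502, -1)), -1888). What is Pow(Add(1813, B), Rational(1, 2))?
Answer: Mul(Rational(1, 751), I, Pow(42537391, Rational(1, 2))) ≈ Mul(8.6845, I)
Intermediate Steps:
B = Rational(-1418204, 751) (B = Add(Mul(-632, Rational(1, 1502)), -1888) = Add(Rational(-316, 751), -1888) = Rational(-1418204, 751) ≈ -1888.4)
Pow(Add(1813, B), Rational(1, 2)) = Pow(Add(1813, Rational(-1418204, 751)), Rational(1, 2)) = Pow(Rational(-56641, 751), Rational(1, 2)) = Mul(Rational(1, 751), I, Pow(42537391, Rational(1, 2)))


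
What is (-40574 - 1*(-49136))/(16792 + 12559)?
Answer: 8562/29351 ≈ 0.29171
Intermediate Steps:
(-40574 - 1*(-49136))/(16792 + 12559) = (-40574 + 49136)/29351 = 8562*(1/29351) = 8562/29351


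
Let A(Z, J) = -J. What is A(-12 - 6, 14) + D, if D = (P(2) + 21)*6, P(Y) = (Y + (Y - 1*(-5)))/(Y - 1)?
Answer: 166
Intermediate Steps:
P(Y) = (5 + 2*Y)/(-1 + Y) (P(Y) = (Y + (Y + 5))/(-1 + Y) = (Y + (5 + Y))/(-1 + Y) = (5 + 2*Y)/(-1 + Y))
D = 180 (D = ((5 + 2*2)/(-1 + 2) + 21)*6 = ((5 + 4)/1 + 21)*6 = (1*9 + 21)*6 = (9 + 21)*6 = 30*6 = 180)
A(-12 - 6, 14) + D = -1*14 + 180 = -14 + 180 = 166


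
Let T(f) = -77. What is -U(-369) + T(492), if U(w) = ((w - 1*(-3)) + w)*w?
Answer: -271292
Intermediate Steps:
U(w) = w*(3 + 2*w) (U(w) = ((w + 3) + w)*w = ((3 + w) + w)*w = (3 + 2*w)*w = w*(3 + 2*w))
-U(-369) + T(492) = -(-369)*(3 + 2*(-369)) - 77 = -(-369)*(3 - 738) - 77 = -(-369)*(-735) - 77 = -1*271215 - 77 = -271215 - 77 = -271292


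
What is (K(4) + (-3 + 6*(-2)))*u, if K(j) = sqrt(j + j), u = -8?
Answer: 120 - 16*sqrt(2) ≈ 97.373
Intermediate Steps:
K(j) = sqrt(2)*sqrt(j) (K(j) = sqrt(2*j) = sqrt(2)*sqrt(j))
(K(4) + (-3 + 6*(-2)))*u = (sqrt(2)*sqrt(4) + (-3 + 6*(-2)))*(-8) = (sqrt(2)*2 + (-3 - 12))*(-8) = (2*sqrt(2) - 15)*(-8) = (-15 + 2*sqrt(2))*(-8) = 120 - 16*sqrt(2)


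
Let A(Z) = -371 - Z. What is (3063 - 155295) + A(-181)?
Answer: -152422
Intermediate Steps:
(3063 - 155295) + A(-181) = (3063 - 155295) + (-371 - 1*(-181)) = -152232 + (-371 + 181) = -152232 - 190 = -152422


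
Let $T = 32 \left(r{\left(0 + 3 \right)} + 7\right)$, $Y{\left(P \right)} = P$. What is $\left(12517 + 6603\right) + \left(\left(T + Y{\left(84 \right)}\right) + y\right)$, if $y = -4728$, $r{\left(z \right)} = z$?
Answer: $14796$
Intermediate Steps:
$T = 320$ ($T = 32 \left(\left(0 + 3\right) + 7\right) = 32 \left(3 + 7\right) = 32 \cdot 10 = 320$)
$\left(12517 + 6603\right) + \left(\left(T + Y{\left(84 \right)}\right) + y\right) = \left(12517 + 6603\right) + \left(\left(320 + 84\right) - 4728\right) = 19120 + \left(404 - 4728\right) = 19120 - 4324 = 14796$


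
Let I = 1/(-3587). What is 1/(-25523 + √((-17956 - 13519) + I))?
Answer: -91551001/2336769099349 - I*√404975262862/2336769099349 ≈ -3.9178e-5 - 2.7233e-7*I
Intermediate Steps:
I = -1/3587 ≈ -0.00027878
1/(-25523 + √((-17956 - 13519) + I)) = 1/(-25523 + √((-17956 - 13519) - 1/3587)) = 1/(-25523 + √(-31475 - 1/3587)) = 1/(-25523 + √(-112900826/3587)) = 1/(-25523 + I*√404975262862/3587)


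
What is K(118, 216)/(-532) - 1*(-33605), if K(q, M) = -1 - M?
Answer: 2554011/76 ≈ 33605.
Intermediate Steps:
K(118, 216)/(-532) - 1*(-33605) = (-1 - 1*216)/(-532) - 1*(-33605) = (-1 - 216)*(-1/532) + 33605 = -217*(-1/532) + 33605 = 31/76 + 33605 = 2554011/76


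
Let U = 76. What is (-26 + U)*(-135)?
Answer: -6750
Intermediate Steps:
(-26 + U)*(-135) = (-26 + 76)*(-135) = 50*(-135) = -6750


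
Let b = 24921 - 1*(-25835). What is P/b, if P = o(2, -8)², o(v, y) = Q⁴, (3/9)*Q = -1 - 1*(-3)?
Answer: 419904/12689 ≈ 33.092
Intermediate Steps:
Q = 6 (Q = 3*(-1 - 1*(-3)) = 3*(-1 + 3) = 3*2 = 6)
o(v, y) = 1296 (o(v, y) = 6⁴ = 1296)
b = 50756 (b = 24921 + 25835 = 50756)
P = 1679616 (P = 1296² = 1679616)
P/b = 1679616/50756 = 1679616*(1/50756) = 419904/12689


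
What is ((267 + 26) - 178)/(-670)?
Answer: -23/134 ≈ -0.17164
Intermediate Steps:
((267 + 26) - 178)/(-670) = (293 - 178)*(-1/670) = 115*(-1/670) = -23/134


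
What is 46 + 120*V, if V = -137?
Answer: -16394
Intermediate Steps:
46 + 120*V = 46 + 120*(-137) = 46 - 16440 = -16394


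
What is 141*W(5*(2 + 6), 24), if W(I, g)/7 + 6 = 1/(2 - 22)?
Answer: -119427/20 ≈ -5971.4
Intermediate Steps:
W(I, g) = -847/20 (W(I, g) = -42 + 7/(2 - 22) = -42 + 7/(-20) = -42 + 7*(-1/20) = -42 - 7/20 = -847/20)
141*W(5*(2 + 6), 24) = 141*(-847/20) = -119427/20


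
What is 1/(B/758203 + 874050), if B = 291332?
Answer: 758203/662707623482 ≈ 1.1441e-6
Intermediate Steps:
1/(B/758203 + 874050) = 1/(291332/758203 + 874050) = 1/(662707623482/758203) = 758203/662707623482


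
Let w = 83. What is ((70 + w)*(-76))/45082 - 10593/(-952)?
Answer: 233241885/21459032 ≈ 10.869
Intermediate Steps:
((70 + w)*(-76))/45082 - 10593/(-952) = ((70 + 83)*(-76))/45082 - 10593/(-952) = (153*(-76))*(1/45082) - 10593*(-1/952) = -11628*1/45082 + 10593/952 = -5814/22541 + 10593/952 = 233241885/21459032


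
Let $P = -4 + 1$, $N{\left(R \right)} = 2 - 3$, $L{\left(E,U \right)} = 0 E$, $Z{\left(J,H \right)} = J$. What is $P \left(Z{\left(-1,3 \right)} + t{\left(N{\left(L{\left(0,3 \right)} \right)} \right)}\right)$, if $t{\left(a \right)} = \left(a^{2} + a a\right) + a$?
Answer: $0$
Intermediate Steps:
$L{\left(E,U \right)} = 0$
$N{\left(R \right)} = -1$ ($N{\left(R \right)} = 2 - 3 = -1$)
$t{\left(a \right)} = a + 2 a^{2}$ ($t{\left(a \right)} = \left(a^{2} + a^{2}\right) + a = 2 a^{2} + a = a + 2 a^{2}$)
$P = -3$
$P \left(Z{\left(-1,3 \right)} + t{\left(N{\left(L{\left(0,3 \right)} \right)} \right)}\right) = - 3 \left(-1 - \left(1 + 2 \left(-1\right)\right)\right) = - 3 \left(-1 - \left(1 - 2\right)\right) = - 3 \left(-1 - -1\right) = - 3 \left(-1 + 1\right) = \left(-3\right) 0 = 0$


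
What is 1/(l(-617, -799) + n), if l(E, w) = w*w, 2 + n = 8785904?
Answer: 1/9424303 ≈ 1.0611e-7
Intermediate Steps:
n = 8785902 (n = -2 + 8785904 = 8785902)
l(E, w) = w**2
1/(l(-617, -799) + n) = 1/((-799)**2 + 8785902) = 1/(638401 + 8785902) = 1/9424303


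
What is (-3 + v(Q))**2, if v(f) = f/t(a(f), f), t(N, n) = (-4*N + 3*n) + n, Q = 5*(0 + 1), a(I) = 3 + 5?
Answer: 1681/144 ≈ 11.674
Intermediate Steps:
a(I) = 8
Q = 5 (Q = 5*1 = 5)
t(N, n) = -4*N + 4*n
v(f) = f/(-32 + 4*f) (v(f) = f/(-4*8 + 4*f) = f/(-32 + 4*f))
(-3 + v(Q))**2 = (-3 + (1/4)*5/(-8 + 5))**2 = (-3 + (1/4)*5/(-3))**2 = (-3 + (1/4)*5*(-1/3))**2 = (-3 - 5/12)**2 = (-41/12)**2 = 1681/144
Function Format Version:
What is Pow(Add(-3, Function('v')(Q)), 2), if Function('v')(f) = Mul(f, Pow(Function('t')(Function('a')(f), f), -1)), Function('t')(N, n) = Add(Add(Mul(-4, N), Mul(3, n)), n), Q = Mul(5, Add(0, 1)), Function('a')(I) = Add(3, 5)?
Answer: Rational(1681, 144) ≈ 11.674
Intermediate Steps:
Function('a')(I) = 8
Q = 5 (Q = Mul(5, 1) = 5)
Function('t')(N, n) = Add(Mul(-4, N), Mul(4, n))
Function('v')(f) = Mul(f, Pow(Add(-32, Mul(4, f)), -1)) (Function('v')(f) = Mul(f, Pow(Add(Mul(-4, 8), Mul(4, f)), -1)) = Mul(f, Pow(Add(-32, Mul(4, f)), -1)))
Pow(Add(-3, Function('v')(Q)), 2) = Pow(Add(-3, Mul(Rational(1, 4), 5, Pow(Add(-8, 5), -1))), 2) = Pow(Add(-3, Mul(Rational(1, 4), 5, Pow(-3, -1))), 2) = Pow(Add(-3, Mul(Rational(1, 4), 5, Rational(-1, 3))), 2) = Pow(Add(-3, Rational(-5, 12)), 2) = Pow(Rational(-41, 12), 2) = Rational(1681, 144)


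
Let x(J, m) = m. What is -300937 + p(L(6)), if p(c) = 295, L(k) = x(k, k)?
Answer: -300642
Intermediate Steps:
L(k) = k
-300937 + p(L(6)) = -300937 + 295 = -300642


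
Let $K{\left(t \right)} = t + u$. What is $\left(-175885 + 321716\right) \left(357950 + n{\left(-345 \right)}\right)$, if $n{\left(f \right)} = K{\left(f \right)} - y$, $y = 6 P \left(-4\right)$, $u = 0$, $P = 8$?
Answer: $52177894307$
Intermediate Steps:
$K{\left(t \right)} = t$ ($K{\left(t \right)} = t + 0 = t$)
$y = -192$ ($y = 6 \cdot 8 \left(-4\right) = 48 \left(-4\right) = -192$)
$n{\left(f \right)} = 192 + f$ ($n{\left(f \right)} = f - -192 = f + 192 = 192 + f$)
$\left(-175885 + 321716\right) \left(357950 + n{\left(-345 \right)}\right) = \left(-175885 + 321716\right) \left(357950 + \left(192 - 345\right)\right) = 145831 \left(357950 - 153\right) = 145831 \cdot 357797 = 52177894307$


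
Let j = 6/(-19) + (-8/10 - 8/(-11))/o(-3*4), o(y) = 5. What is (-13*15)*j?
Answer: 67314/1045 ≈ 64.415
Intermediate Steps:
j = -1726/5225 (j = 6/(-19) + (-8/10 - 8/(-11))/5 = 6*(-1/19) + (-8*⅒ - 8*(-1/11))*(⅕) = -6/19 + (-⅘ + 8/11)*(⅕) = -6/19 - 4/55*⅕ = -6/19 - 4/275 = -1726/5225 ≈ -0.33033)
(-13*15)*j = -13*15*(-1726/5225) = -195*(-1726/5225) = 67314/1045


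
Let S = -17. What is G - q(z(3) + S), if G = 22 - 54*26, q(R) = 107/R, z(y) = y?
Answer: -19241/14 ≈ -1374.4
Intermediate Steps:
G = -1382 (G = 22 - 1404 = -1382)
G - q(z(3) + S) = -1382 - 107/(3 - 17) = -1382 - 107/(-14) = -1382 - 107*(-1)/14 = -1382 - 1*(-107/14) = -1382 + 107/14 = -19241/14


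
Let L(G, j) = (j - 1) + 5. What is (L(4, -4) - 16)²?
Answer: 256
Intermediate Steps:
L(G, j) = 4 + j (L(G, j) = (-1 + j) + 5 = 4 + j)
(L(4, -4) - 16)² = ((4 - 4) - 16)² = (0 - 16)² = (-16)² = 256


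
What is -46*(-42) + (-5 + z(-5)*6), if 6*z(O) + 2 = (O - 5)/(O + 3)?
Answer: 1930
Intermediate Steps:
z(O) = -⅓ + (-5 + O)/(6*(3 + O)) (z(O) = -⅓ + ((O - 5)/(O + 3))/6 = -⅓ + ((-5 + O)/(3 + O))/6 = -⅓ + (-5 + O)/(6*(3 + O)))
-46*(-42) + (-5 + z(-5)*6) = -46*(-42) + (-5 + ((-11 - 1*(-5))/(6*(3 - 5)))*6) = 1932 + (-5 + ((⅙)*(-11 + 5)/(-2))*6) = 1932 + (-5 + ((⅙)*(-½)*(-6))*6) = 1932 + (-5 + (½)*6) = 1932 + (-5 + 3) = 1932 - 2 = 1930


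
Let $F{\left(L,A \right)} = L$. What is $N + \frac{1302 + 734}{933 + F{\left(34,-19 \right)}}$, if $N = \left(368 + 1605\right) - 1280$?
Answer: $\frac{672167}{967} \approx 695.11$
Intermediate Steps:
$N = 693$ ($N = 1973 - 1280 = 693$)
$N + \frac{1302 + 734}{933 + F{\left(34,-19 \right)}} = 693 + \frac{1302 + 734}{933 + 34} = 693 + \frac{2036}{967} = \frac{672167}{967}$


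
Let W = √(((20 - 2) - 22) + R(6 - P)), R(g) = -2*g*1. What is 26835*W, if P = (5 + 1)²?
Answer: 53670*√14 ≈ 2.0081e+5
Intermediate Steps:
P = 36 (P = 6² = 36)
R(g) = -2*g (R(g) = -2*g*1 = -2*g)
W = 2*√14 (W = √(((20 - 2) - 22) - 2*(6 - 1*36)) = √((18 - 22) - 2*(6 - 36)) = √(-4 - 2*(-30)) = √(-4 + 60) = √56 = 2*√14 ≈ 7.4833)
26835*W = 26835*(2*√14) = 53670*√14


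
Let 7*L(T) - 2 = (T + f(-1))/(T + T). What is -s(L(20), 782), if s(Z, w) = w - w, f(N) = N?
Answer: 0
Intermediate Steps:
L(T) = 2/7 + (-1 + T)/(14*T) (L(T) = 2/7 + ((T - 1)/(T + T))/7 = 2/7 + ((-1 + T)/((2*T)))/7 = 2/7 + ((-1 + T)*(1/(2*T)))/7 = 2/7 + ((-1 + T)/(2*T))/7 = 2/7 + (-1 + T)/(14*T))
s(Z, w) = 0
-s(L(20), 782) = -1*0 = 0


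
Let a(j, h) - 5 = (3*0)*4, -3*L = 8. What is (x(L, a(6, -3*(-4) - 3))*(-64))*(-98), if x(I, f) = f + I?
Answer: 43904/3 ≈ 14635.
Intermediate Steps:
L = -8/3 (L = -1/3*8 = -8/3 ≈ -2.6667)
a(j, h) = 5 (a(j, h) = 5 + (3*0)*4 = 5 + 0*4 = 5 + 0 = 5)
x(I, f) = I + f
(x(L, a(6, -3*(-4) - 3))*(-64))*(-98) = ((-8/3 + 5)*(-64))*(-98) = ((7/3)*(-64))*(-98) = -448/3*(-98) = 43904/3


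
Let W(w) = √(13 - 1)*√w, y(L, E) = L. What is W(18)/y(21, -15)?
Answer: 2*√6/7 ≈ 0.69985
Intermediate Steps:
W(w) = 2*√3*√w (W(w) = √12*√w = (2*√3)*√w = 2*√3*√w)
W(18)/y(21, -15) = (2*√3*√18)/21 = (2*√3*(3*√2))*(1/21) = (6*√6)*(1/21) = 2*√6/7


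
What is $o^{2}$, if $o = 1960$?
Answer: $3841600$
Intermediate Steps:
$o^{2} = 1960^{2} = 3841600$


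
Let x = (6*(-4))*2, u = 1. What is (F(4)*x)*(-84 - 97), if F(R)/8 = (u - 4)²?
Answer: 625536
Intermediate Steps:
F(R) = 72 (F(R) = 8*(1 - 4)² = 8*(-3)² = 8*9 = 72)
x = -48 (x = -24*2 = -48)
(F(4)*x)*(-84 - 97) = (72*(-48))*(-84 - 97) = -3456*(-181) = 625536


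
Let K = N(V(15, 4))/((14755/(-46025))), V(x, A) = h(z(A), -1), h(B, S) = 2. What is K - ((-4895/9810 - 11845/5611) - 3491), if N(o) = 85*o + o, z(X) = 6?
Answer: 96066849713651/32486915682 ≈ 2957.1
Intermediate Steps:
V(x, A) = 2
N(o) = 86*o
K = -1583260/2951 (K = (86*2)/((14755/(-46025))) = 172/((14755*(-1/46025))) = 172/(-2951/9205) = 172*(-9205/2951) = -1583260/2951 ≈ -536.52)
K - ((-4895/9810 - 11845/5611) - 3491) = -1583260/2951 - ((-4895/9810 - 11845/5611) - 3491) = -1583260/2951 - ((-4895*1/9810 - 11845*1/5611) - 3491) = -1583260/2951 - ((-979/1962 - 11845/5611) - 3491) = -1583260/2951 - (-28733059/11008782 - 3491) = -1583260/2951 - 1*(-38460391021/11008782) = -1583260/2951 + 38460391021/11008782 = 96066849713651/32486915682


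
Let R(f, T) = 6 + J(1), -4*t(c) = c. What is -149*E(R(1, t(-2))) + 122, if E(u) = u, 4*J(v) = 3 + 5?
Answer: -1070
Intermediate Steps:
J(v) = 2 (J(v) = (3 + 5)/4 = (¼)*8 = 2)
t(c) = -c/4
R(f, T) = 8 (R(f, T) = 6 + 2 = 8)
-149*E(R(1, t(-2))) + 122 = -149*8 + 122 = -1192 + 122 = -1070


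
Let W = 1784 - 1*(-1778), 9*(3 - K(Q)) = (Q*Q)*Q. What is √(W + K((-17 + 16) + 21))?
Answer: √24085/3 ≈ 51.731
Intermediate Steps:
K(Q) = 3 - Q³/9 (K(Q) = 3 - Q*Q*Q/9 = 3 - Q²*Q/9 = 3 - Q³/9)
W = 3562 (W = 1784 + 1778 = 3562)
√(W + K((-17 + 16) + 21)) = √(3562 + (3 - ((-17 + 16) + 21)³/9)) = √(3562 + (3 - (-1 + 21)³/9)) = √(3562 + (3 - ⅑*20³)) = √(3562 + (3 - ⅑*8000)) = √(3562 + (3 - 8000/9)) = √(3562 - 7973/9) = √(24085/9) = √24085/3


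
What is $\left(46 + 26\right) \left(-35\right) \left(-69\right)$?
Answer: $173880$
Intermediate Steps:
$\left(46 + 26\right) \left(-35\right) \left(-69\right) = 72 \left(-35\right) \left(-69\right) = \left(-2520\right) \left(-69\right) = 173880$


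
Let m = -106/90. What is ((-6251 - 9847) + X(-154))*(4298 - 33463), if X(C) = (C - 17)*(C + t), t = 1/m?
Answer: -16046670495/53 ≈ -3.0277e+8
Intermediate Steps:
m = -53/45 (m = -106*1/90 = -53/45 ≈ -1.1778)
t = -45/53 (t = 1/(-53/45) = -45/53 ≈ -0.84906)
X(C) = (-17 + C)*(-45/53 + C) (X(C) = (C - 17)*(C - 45/53) = (-17 + C)*(-45/53 + C))
((-6251 - 9847) + X(-154))*(4298 - 33463) = ((-6251 - 9847) + (765/53 + (-154)² - 946/53*(-154)))*(4298 - 33463) = (-16098 + (765/53 + 23716 + 145684/53))*(-29165) = (-16098 + 1403397/53)*(-29165) = (550203/53)*(-29165) = -16046670495/53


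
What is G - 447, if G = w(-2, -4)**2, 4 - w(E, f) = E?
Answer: -411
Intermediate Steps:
w(E, f) = 4 - E
G = 36 (G = (4 - 1*(-2))**2 = (4 + 2)**2 = 6**2 = 36)
G - 447 = 36 - 447 = -411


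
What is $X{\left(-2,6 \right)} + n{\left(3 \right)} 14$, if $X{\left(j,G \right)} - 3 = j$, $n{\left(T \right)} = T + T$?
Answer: $85$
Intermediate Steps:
$n{\left(T \right)} = 2 T$
$X{\left(j,G \right)} = 3 + j$
$X{\left(-2,6 \right)} + n{\left(3 \right)} 14 = \left(3 - 2\right) + 2 \cdot 3 \cdot 14 = 1 + 6 \cdot 14 = 1 + 84 = 85$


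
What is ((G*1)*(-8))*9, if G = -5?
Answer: 360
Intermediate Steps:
((G*1)*(-8))*9 = (-5*1*(-8))*9 = -5*(-8)*9 = 40*9 = 360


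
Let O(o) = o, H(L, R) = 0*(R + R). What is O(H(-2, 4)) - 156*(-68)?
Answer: 10608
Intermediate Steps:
H(L, R) = 0 (H(L, R) = 0*(2*R) = 0)
O(H(-2, 4)) - 156*(-68) = 0 - 156*(-68) = 0 + 10608 = 10608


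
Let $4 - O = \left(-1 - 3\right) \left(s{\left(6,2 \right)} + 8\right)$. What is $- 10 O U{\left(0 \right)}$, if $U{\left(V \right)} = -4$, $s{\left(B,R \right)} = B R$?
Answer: $3360$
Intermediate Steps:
$O = 84$ ($O = 4 - \left(-1 - 3\right) \left(6 \cdot 2 + 8\right) = 4 - - 4 \left(12 + 8\right) = 4 - \left(-4\right) 20 = 4 - -80 = 4 + 80 = 84$)
$- 10 O U{\left(0 \right)} = \left(-10\right) 84 \left(-4\right) = \left(-840\right) \left(-4\right) = 3360$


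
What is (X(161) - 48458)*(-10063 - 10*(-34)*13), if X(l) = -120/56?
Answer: 1914224103/7 ≈ 2.7346e+8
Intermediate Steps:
X(l) = -15/7 (X(l) = -120*1/56 = -15/7)
(X(161) - 48458)*(-10063 - 10*(-34)*13) = (-15/7 - 48458)*(-10063 - 10*(-34)*13) = -339221*(-10063 + 340*13)/7 = -339221*(-10063 + 4420)/7 = -339221/7*(-5643) = 1914224103/7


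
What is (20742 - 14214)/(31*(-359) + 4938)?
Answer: -6528/6191 ≈ -1.0544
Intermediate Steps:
(20742 - 14214)/(31*(-359) + 4938) = 6528/(-11129 + 4938) = 6528/(-6191) = 6528*(-1/6191) = -6528/6191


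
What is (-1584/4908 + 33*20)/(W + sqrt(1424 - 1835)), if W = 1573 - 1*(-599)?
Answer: 195340992/643219985 - 89936*I*sqrt(411)/643219985 ≈ 0.30369 - 0.0028346*I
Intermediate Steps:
W = 2172 (W = 1573 + 599 = 2172)
(-1584/4908 + 33*20)/(W + sqrt(1424 - 1835)) = (-1584/4908 + 33*20)/(2172 + sqrt(1424 - 1835)) = (-1584*1/4908 + 660)/(2172 + sqrt(-411)) = (-132/409 + 660)/(2172 + I*sqrt(411)) = 269808/(409*(2172 + I*sqrt(411)))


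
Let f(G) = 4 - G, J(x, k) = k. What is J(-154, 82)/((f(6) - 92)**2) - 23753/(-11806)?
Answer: 26356200/13039727 ≈ 2.0212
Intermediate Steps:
J(-154, 82)/((f(6) - 92)**2) - 23753/(-11806) = 82/(((4 - 1*6) - 92)**2) - 23753/(-11806) = 82/(((4 - 6) - 92)**2) - 23753*(-1/11806) = 82/((-2 - 92)**2) + 23753/11806 = 82/((-94)**2) + 23753/11806 = 82/8836 + 23753/11806 = 82*(1/8836) + 23753/11806 = 41/4418 + 23753/11806 = 26356200/13039727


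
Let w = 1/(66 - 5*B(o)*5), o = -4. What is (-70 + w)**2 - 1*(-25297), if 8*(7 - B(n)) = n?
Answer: 1783170697/59049 ≈ 30198.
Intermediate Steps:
B(n) = 7 - n/8
w = -2/243 (w = 1/(66 - 5*(7 - 1/8*(-4))*5) = 1/(66 - 5*(7 + 1/2)*5) = 1/(66 - 5*15/2*5) = 1/(66 - 75/2*5) = 1/(66 - 375/2) = 1/(-243/2) = -2/243 ≈ -0.0082304)
(-70 + w)**2 - 1*(-25297) = (-70 - 2/243)**2 - 1*(-25297) = (-17012/243)**2 + 25297 = 289408144/59049 + 25297 = 1783170697/59049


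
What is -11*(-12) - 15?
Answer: 117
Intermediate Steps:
-11*(-12) - 15 = 132 - 15 = 117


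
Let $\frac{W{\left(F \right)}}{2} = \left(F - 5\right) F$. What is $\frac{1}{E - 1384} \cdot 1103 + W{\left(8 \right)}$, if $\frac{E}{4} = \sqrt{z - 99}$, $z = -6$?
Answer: $\frac{11311997}{239642} - \frac{1103 i \sqrt{105}}{479284} \approx 47.204 - 0.023582 i$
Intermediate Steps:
$E = 4 i \sqrt{105}$ ($E = 4 \sqrt{-6 - 99} = 4 \sqrt{-105} = 4 i \sqrt{105} \approx 40.988 i$)
$W{\left(F \right)} = 2 F \left(-5 + F\right)$ ($W{\left(F \right)} = 2 \left(F - 5\right) F = 2 \left(-5 + F\right) F = 2 F \left(-5 + F\right)$)
$\frac{1}{E - 1384} \cdot 1103 + W{\left(8 \right)} = \frac{1}{4 i \sqrt{105} - 1384} \cdot 1103 + 2 \cdot 8 \left(-5 + 8\right) = \frac{1}{-1384 + 4 i \sqrt{105}} \cdot 1103 + 2 \cdot 8 \cdot 3 = \frac{1103}{-1384 + 4 i \sqrt{105}} + 48 = 48 + \frac{1103}{-1384 + 4 i \sqrt{105}}$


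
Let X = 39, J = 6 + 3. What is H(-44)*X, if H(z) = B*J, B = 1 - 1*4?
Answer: -1053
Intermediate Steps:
B = -3 (B = 1 - 4 = -3)
J = 9
H(z) = -27 (H(z) = -3*9 = -27)
H(-44)*X = -27*39 = -1053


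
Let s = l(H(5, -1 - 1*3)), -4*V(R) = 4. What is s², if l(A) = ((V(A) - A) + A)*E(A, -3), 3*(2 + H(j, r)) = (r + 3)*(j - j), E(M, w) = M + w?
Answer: 25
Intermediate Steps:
V(R) = -1 (V(R) = -¼*4 = -1)
H(j, r) = -2 (H(j, r) = -2 + ((r + 3)*(j - j))/3 = -2 + ((3 + r)*0)/3 = -2 + (⅓)*0 = -2 + 0 = -2)
l(A) = 3 - A (l(A) = ((-1 - A) + A)*(A - 3) = -(-3 + A) = 3 - A)
s = 5 (s = 3 - 1*(-2) = 3 + 2 = 5)
s² = 5² = 25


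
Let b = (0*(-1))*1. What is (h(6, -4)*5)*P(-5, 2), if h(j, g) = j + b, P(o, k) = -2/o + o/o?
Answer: 42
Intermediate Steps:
P(o, k) = 1 - 2/o (P(o, k) = -2/o + 1 = 1 - 2/o)
b = 0 (b = 0*1 = 0)
h(j, g) = j (h(j, g) = j + 0 = j)
(h(6, -4)*5)*P(-5, 2) = (6*5)*((-2 - 5)/(-5)) = 30*(-⅕*(-7)) = 30*(7/5) = 42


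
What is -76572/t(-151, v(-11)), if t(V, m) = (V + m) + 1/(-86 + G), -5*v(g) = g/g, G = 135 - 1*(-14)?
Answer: 24120180/47623 ≈ 506.48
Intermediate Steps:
G = 149 (G = 135 + 14 = 149)
v(g) = -1/5 (v(g) = -g/(5*g) = -1/5*1 = -1/5)
t(V, m) = 1/63 + V + m (t(V, m) = (V + m) + 1/(-86 + 149) = (V + m) + 1/63 = 1/63 + V + m)
-76572/t(-151, v(-11)) = -76572/(1/63 - 151 - 1/5) = -76572/(-47623/315) = -76572*(-315/47623) = 24120180/47623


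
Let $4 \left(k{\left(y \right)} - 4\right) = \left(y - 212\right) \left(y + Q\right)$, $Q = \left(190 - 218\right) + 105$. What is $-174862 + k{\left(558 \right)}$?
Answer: $- \frac{239861}{2} \approx -1.1993 \cdot 10^{5}$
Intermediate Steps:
$Q = 77$ ($Q = -28 + 105 = 77$)
$k{\left(y \right)} = 4 + \frac{\left(-212 + y\right) \left(77 + y\right)}{4}$ ($k{\left(y \right)} = 4 + \frac{\left(y - 212\right) \left(y + 77\right)}{4} = 4 + \frac{\left(-212 + y\right) \left(77 + y\right)}{4}$)
$-174862 + k{\left(558 \right)} = -174862 - \left(\frac{45819}{2} - 77841\right) = -174862 - - \frac{109863}{2} = -174862 + \frac{109863}{2} = - \frac{239861}{2}$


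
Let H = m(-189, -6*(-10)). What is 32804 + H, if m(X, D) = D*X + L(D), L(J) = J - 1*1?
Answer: 21523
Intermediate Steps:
L(J) = -1 + J (L(J) = J - 1 = -1 + J)
m(X, D) = -1 + D + D*X (m(X, D) = D*X + (-1 + D) = -1 + D + D*X)
H = -11281 (H = -1 - 6*(-10) - 6*(-10)*(-189) = -1 + 60 + 60*(-189) = -1 + 60 - 11340 = -11281)
32804 + H = 32804 - 11281 = 21523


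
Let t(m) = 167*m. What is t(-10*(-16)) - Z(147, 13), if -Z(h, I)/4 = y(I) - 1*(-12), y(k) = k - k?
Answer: 26768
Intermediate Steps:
y(k) = 0
Z(h, I) = -48 (Z(h, I) = -4*(0 - 1*(-12)) = -4*(0 + 12) = -4*12 = -48)
t(-10*(-16)) - Z(147, 13) = 167*(-10*(-16)) - 1*(-48) = 167*160 + 48 = 26720 + 48 = 26768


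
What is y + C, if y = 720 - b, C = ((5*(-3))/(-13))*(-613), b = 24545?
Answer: -318920/13 ≈ -24532.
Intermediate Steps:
C = -9195/13 (C = -15*(-1/13)*(-613) = (15/13)*(-613) = -9195/13 ≈ -707.31)
y = -23825 (y = 720 - 1*24545 = 720 - 24545 = -23825)
y + C = -23825 - 9195/13 = -318920/13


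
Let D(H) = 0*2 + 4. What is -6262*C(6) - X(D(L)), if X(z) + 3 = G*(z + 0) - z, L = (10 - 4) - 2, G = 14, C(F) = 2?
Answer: -12573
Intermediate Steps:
L = 4 (L = 6 - 2 = 4)
D(H) = 4 (D(H) = 0 + 4 = 4)
X(z) = -3 + 13*z (X(z) = -3 + (14*(z + 0) - z) = -3 + (14*z - z) = -3 + 13*z)
-6262*C(6) - X(D(L)) = -6262*2 - (-3 + 13*4) = -12524 - (-3 + 52) = -12524 - 1*49 = -12524 - 49 = -12573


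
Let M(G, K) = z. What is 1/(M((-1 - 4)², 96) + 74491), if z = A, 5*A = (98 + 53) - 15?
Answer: 5/372591 ≈ 1.3420e-5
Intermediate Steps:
A = 136/5 (A = ((98 + 53) - 15)/5 = (151 - 15)/5 = (⅕)*136 = 136/5 ≈ 27.200)
z = 136/5 ≈ 27.200
M(G, K) = 136/5
1/(M((-1 - 4)², 96) + 74491) = 1/(136/5 + 74491) = 1/(372591/5) = 5/372591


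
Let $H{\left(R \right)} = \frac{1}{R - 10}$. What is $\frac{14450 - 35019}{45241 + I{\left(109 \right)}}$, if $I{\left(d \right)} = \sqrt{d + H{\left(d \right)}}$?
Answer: $- \frac{92125650771}{202628049227} + \frac{123414 \sqrt{29678}}{202628049227} \approx -0.45455$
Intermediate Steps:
$H{\left(R \right)} = \frac{1}{-10 + R}$
$I{\left(d \right)} = \sqrt{d + \frac{1}{-10 + d}}$
$\frac{14450 - 35019}{45241 + I{\left(109 \right)}} = \frac{14450 - 35019}{45241 + \sqrt{\frac{1 + 109 \left(-10 + 109\right)}{-10 + 109}}} = - \frac{20569}{45241 + \sqrt{\frac{1 + 109 \cdot 99}{99}}} = - \frac{20569}{45241 + \sqrt{\frac{1 + 10791}{99}}} = - \frac{20569}{45241 + \sqrt{\frac{1}{99} \cdot 10792}} = - \frac{20569}{45241 + \sqrt{\frac{10792}{99}}} = - \frac{20569}{45241 + \frac{2 \sqrt{29678}}{33}}$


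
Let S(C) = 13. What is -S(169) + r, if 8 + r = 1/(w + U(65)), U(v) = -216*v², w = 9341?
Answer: -18968440/903259 ≈ -21.000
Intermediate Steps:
r = -7226073/903259 (r = -8 + 1/(9341 - 216*65²) = -8 + 1/(9341 - 216*4225) = -8 + 1/(9341 - 912600) = -8 + 1/(-903259) = -8 - 1/903259 = -7226073/903259 ≈ -8.0000)
-S(169) + r = -1*13 - 7226073/903259 = -13 - 7226073/903259 = -18968440/903259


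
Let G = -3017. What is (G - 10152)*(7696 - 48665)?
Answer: 539520761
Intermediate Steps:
(G - 10152)*(7696 - 48665) = (-3017 - 10152)*(7696 - 48665) = -13169*(-40969) = 539520761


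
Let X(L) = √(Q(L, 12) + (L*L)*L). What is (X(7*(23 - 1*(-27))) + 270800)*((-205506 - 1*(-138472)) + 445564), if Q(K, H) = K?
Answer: 102505924000 + 1892650*√1715014 ≈ 1.0498e+11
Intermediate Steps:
X(L) = √(L + L³) (X(L) = √(L + (L*L)*L) = √(L + L²*L) = √(L + L³))
(X(7*(23 - 1*(-27))) + 270800)*((-205506 - 1*(-138472)) + 445564) = (√(7*(23 - 1*(-27)) + (7*(23 - 1*(-27)))³) + 270800)*((-205506 - 1*(-138472)) + 445564) = (√(7*(23 + 27) + (7*(23 + 27))³) + 270800)*((-205506 + 138472) + 445564) = (√(7*50 + (7*50)³) + 270800)*(-67034 + 445564) = (√(350 + 350³) + 270800)*378530 = (√(350 + 42875000) + 270800)*378530 = (√42875350 + 270800)*378530 = (5*√1715014 + 270800)*378530 = (270800 + 5*√1715014)*378530 = 102505924000 + 1892650*√1715014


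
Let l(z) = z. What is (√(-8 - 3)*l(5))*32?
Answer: 160*I*√11 ≈ 530.66*I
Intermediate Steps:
(√(-8 - 3)*l(5))*32 = (√(-8 - 3)*5)*32 = (√(-11)*5)*32 = ((I*√11)*5)*32 = (5*I*√11)*32 = 160*I*√11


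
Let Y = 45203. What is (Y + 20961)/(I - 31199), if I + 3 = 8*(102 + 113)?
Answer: -33082/14741 ≈ -2.2442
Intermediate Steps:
I = 1717 (I = -3 + 8*(102 + 113) = -3 + 8*215 = -3 + 1720 = 1717)
(Y + 20961)/(I - 31199) = (45203 + 20961)/(1717 - 31199) = 66164/(-29482) = 66164*(-1/29482) = -33082/14741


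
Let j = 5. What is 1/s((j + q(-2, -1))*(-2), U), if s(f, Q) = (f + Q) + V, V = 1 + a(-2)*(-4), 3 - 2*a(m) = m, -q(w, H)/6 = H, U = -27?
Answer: -1/58 ≈ -0.017241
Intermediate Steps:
q(w, H) = -6*H
a(m) = 3/2 - m/2
V = -9 (V = 1 + (3/2 - ½*(-2))*(-4) = 1 + (3/2 + 1)*(-4) = 1 + (5/2)*(-4) = 1 - 10 = -9)
s(f, Q) = -9 + Q + f (s(f, Q) = (f + Q) - 9 = (Q + f) - 9 = -9 + Q + f)
1/s((j + q(-2, -1))*(-2), U) = 1/(-9 - 27 + (5 - 6*(-1))*(-2)) = 1/(-9 - 27 + (5 + 6)*(-2)) = 1/(-9 - 27 + 11*(-2)) = 1/(-9 - 27 - 22) = 1/(-58) = -1/58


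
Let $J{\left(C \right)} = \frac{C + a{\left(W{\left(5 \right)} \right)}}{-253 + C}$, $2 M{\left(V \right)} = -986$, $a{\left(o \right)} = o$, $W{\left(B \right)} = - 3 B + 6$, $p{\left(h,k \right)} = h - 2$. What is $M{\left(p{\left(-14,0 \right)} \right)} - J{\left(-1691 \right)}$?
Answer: $- \frac{240023}{486} \approx -493.87$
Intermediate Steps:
$p{\left(h,k \right)} = -2 + h$ ($p{\left(h,k \right)} = h - 2 = -2 + h$)
$W{\left(B \right)} = 6 - 3 B$
$M{\left(V \right)} = -493$ ($M{\left(V \right)} = \frac{1}{2} \left(-986\right) = -493$)
$J{\left(C \right)} = \frac{-9 + C}{-253 + C}$ ($J{\left(C \right)} = \frac{C + \left(6 - 15\right)}{-253 + C} = \frac{C - 9}{-253 + C} = \frac{-9 + C}{-253 + C}$)
$M{\left(p{\left(-14,0 \right)} \right)} - J{\left(-1691 \right)} = -493 - \frac{-9 - 1691}{-253 - 1691} = -493 - \frac{1}{-1944} \left(-1700\right) = -493 - \left(- \frac{1}{1944}\right) \left(-1700\right) = -493 - \frac{425}{486} = - \frac{240023}{486}$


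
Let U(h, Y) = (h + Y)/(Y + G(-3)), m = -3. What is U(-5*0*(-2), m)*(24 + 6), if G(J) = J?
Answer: 15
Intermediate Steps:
U(h, Y) = (Y + h)/(-3 + Y) (U(h, Y) = (h + Y)/(Y - 3) = (Y + h)/(-3 + Y))
U(-5*0*(-2), m)*(24 + 6) = ((-3 - 5*0*(-2))/(-3 - 3))*(24 + 6) = ((-3 + 0*(-2))/(-6))*30 = -(-3 + 0)/6*30 = -1/6*(-3)*30 = (1/2)*30 = 15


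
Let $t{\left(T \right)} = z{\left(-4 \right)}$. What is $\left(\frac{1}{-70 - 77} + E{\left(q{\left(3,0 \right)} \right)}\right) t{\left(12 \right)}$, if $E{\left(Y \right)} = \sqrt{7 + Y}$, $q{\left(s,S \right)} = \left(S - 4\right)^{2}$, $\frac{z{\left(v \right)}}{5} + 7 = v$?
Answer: $\frac{55}{147} - 55 \sqrt{23} \approx -263.4$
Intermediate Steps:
$z{\left(v \right)} = -35 + 5 v$
$t{\left(T \right)} = -55$ ($t{\left(T \right)} = -35 + 5 \left(-4\right) = -35 - 20 = -55$)
$q{\left(s,S \right)} = \left(-4 + S\right)^{2}$
$\left(\frac{1}{-70 - 77} + E{\left(q{\left(3,0 \right)} \right)}\right) t{\left(12 \right)} = \left(\frac{1}{-70 - 77} + \sqrt{7 + \left(-4 + 0\right)^{2}}\right) \left(-55\right) = \left(\frac{1}{-147} + \sqrt{7 + \left(-4\right)^{2}}\right) \left(-55\right) = \left(- \frac{1}{147} + \sqrt{7 + 16}\right) \left(-55\right) = \left(- \frac{1}{147} + \sqrt{23}\right) \left(-55\right) = \frac{55}{147} - 55 \sqrt{23}$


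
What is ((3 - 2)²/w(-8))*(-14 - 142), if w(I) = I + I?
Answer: 39/4 ≈ 9.7500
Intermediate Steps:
w(I) = 2*I
((3 - 2)²/w(-8))*(-14 - 142) = ((3 - 2)²/((2*(-8))))*(-14 - 142) = (1²/(-16))*(-156) = (1*(-1/16))*(-156) = -1/16*(-156) = 39/4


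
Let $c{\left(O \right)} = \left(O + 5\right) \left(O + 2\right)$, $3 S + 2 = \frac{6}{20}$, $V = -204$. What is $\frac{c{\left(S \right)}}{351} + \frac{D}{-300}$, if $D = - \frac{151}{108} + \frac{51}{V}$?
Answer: $\frac{14909}{631800} \approx 0.023598$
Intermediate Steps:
$S = - \frac{17}{30}$ ($S = - \frac{2}{3} + \frac{6 \cdot \frac{1}{20}}{3} = - \frac{2}{3} + \frac{1}{3} \cdot \frac{3}{10} = - \frac{2}{3} + \frac{1}{10} = - \frac{17}{30} \approx -0.56667$)
$c{\left(O \right)} = \left(2 + O\right) \left(5 + O\right)$ ($c{\left(O \right)} = \left(5 + O\right) \left(2 + O\right) = \left(2 + O\right) \left(5 + O\right)$)
$D = - \frac{89}{54}$ ($D = - \frac{151}{108} + \frac{51}{-204} = \left(-151\right) \frac{1}{108} + 51 \left(- \frac{1}{204}\right) = - \frac{151}{108} - \frac{1}{4} = - \frac{89}{54} \approx -1.6481$)
$\frac{c{\left(S \right)}}{351} + \frac{D}{-300} = \frac{10 + \left(- \frac{17}{30}\right)^{2} + 7 \left(- \frac{17}{30}\right)}{351} - \frac{89}{54 \left(-300\right)} = \left(10 + \frac{289}{900} - \frac{119}{30}\right) \frac{1}{351} - - \frac{89}{16200} = \frac{5719}{900} \cdot \frac{1}{351} + \frac{89}{16200} = \frac{5719}{315900} + \frac{89}{16200} = \frac{14909}{631800}$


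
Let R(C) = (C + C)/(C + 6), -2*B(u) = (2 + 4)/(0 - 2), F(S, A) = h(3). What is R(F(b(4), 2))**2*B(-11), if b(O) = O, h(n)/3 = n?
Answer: 54/25 ≈ 2.1600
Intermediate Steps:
h(n) = 3*n
F(S, A) = 9 (F(S, A) = 3*3 = 9)
B(u) = 3/2 (B(u) = -(2 + 4)/(2*(0 - 2)) = -3/(-2) = -3*(-1)/2 = -1/2*(-3) = 3/2)
R(C) = 2*C/(6 + C) (R(C) = (2*C)/(6 + C) = 2*C/(6 + C))
R(F(b(4), 2))**2*B(-11) = (2*9/(6 + 9))**2*(3/2) = (2*9/15)**2*(3/2) = (2*9*(1/15))**2*(3/2) = (6/5)**2*(3/2) = (36/25)*(3/2) = 54/25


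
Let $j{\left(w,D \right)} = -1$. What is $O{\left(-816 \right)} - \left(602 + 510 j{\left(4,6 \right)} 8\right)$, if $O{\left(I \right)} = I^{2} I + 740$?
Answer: $-543334278$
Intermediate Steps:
$O{\left(I \right)} = 740 + I^{3}$ ($O{\left(I \right)} = I^{3} + 740 = 740 + I^{3}$)
$O{\left(-816 \right)} - \left(602 + 510 j{\left(4,6 \right)} 8\right) = \left(740 + \left(-816\right)^{3}\right) - \left(602 + 510 \left(\left(-1\right) 8\right)\right) = \left(740 - 543338496\right) - \left(602 + 510 \left(-8\right)\right) = -543337756 - \left(602 - 4080\right) = -543337756 - -3478 = -543337756 + 3478 = -543334278$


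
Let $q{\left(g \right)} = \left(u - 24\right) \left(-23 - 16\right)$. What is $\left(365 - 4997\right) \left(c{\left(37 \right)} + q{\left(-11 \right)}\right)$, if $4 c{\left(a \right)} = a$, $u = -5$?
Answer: $-5281638$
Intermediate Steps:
$c{\left(a \right)} = \frac{a}{4}$
$q{\left(g \right)} = 1131$ ($q{\left(g \right)} = \left(-5 - 24\right) \left(-23 - 16\right) = \left(-29\right) \left(-39\right) = 1131$)
$\left(365 - 4997\right) \left(c{\left(37 \right)} + q{\left(-11 \right)}\right) = \left(365 - 4997\right) \left(\frac{1}{4} \cdot 37 + 1131\right) = - 4632 \left(\frac{37}{4} + 1131\right) = \left(-4632\right) \frac{4561}{4} = -5281638$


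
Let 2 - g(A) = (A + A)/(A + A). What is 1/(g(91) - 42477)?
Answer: -1/42476 ≈ -2.3543e-5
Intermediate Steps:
g(A) = 1 (g(A) = 2 - (A + A)/(A + A) = 2 - 2*A/(2*A) = 2 - 2*A*1/(2*A) = 2 - 1*1 = 2 - 1 = 1)
1/(g(91) - 42477) = 1/(1 - 42477) = 1/(-42476) = -1/42476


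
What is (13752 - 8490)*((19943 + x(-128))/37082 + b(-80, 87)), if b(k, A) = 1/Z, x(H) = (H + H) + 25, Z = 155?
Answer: 8136214902/2873855 ≈ 2831.1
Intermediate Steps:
x(H) = 25 + 2*H (x(H) = 2*H + 25 = 25 + 2*H)
b(k, A) = 1/155
(13752 - 8490)*((19943 + x(-128))/37082 + b(-80, 87)) = (13752 - 8490)*((19943 + (25 + 2*(-128)))/37082 + 1/155) = 5262*((19943 + (25 - 256))*(1/37082) + 1/155) = 5262*((19943 - 231)*(1/37082) + 1/155) = 5262*(19712*(1/37082) + 1/155) = 5262*(9856/18541 + 1/155) = 5262*(1546221/2873855) = 8136214902/2873855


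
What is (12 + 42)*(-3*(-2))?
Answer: 324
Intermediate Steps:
(12 + 42)*(-3*(-2)) = 54*6 = 324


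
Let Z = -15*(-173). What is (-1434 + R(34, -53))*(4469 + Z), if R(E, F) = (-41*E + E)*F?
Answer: 499043344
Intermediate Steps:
R(E, F) = -40*E*F (R(E, F) = (-40*E)*F = -40*E*F)
Z = 2595
(-1434 + R(34, -53))*(4469 + Z) = (-1434 - 40*34*(-53))*(4469 + 2595) = (-1434 + 72080)*7064 = 70646*7064 = 499043344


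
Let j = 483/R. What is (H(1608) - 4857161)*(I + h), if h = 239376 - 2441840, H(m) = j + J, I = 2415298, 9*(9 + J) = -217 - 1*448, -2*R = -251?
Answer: -2335322182591334/2259 ≈ -1.0338e+12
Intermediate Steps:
R = 251/2 (R = -½*(-251) = 251/2 ≈ 125.50)
J = -746/9 (J = -9 + (-217 - 1*448)/9 = -9 + (-217 - 448)/9 = -9 + (⅑)*(-665) = -9 - 665/9 = -746/9 ≈ -82.889)
j = 966/251 (j = 483/(251/2) = 483*(2/251) = 966/251 ≈ 3.8486)
H(m) = -178552/2259 (H(m) = 966/251 - 746/9 = -178552/2259)
h = -2202464
(H(1608) - 4857161)*(I + h) = (-178552/2259 - 4857161)*(2415298 - 2202464) = -10972505251/2259*212834 = -2335322182591334/2259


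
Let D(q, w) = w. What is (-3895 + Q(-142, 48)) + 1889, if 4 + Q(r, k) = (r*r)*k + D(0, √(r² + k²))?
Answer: 965862 + 2*√5617 ≈ 9.6601e+5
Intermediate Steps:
Q(r, k) = -4 + √(k² + r²) + k*r² (Q(r, k) = -4 + ((r*r)*k + √(r² + k²)) = -4 + (r²*k + √(k² + r²)) = -4 + (k*r² + √(k² + r²)) = -4 + (√(k² + r²) + k*r²) = -4 + √(k² + r²) + k*r²)
(-3895 + Q(-142, 48)) + 1889 = (-3895 + (-4 + √(48² + (-142)²) + 48*(-142)²)) + 1889 = (-3895 + (-4 + √(2304 + 20164) + 48*20164)) + 1889 = (-3895 + (-4 + √22468 + 967872)) + 1889 = (-3895 + (-4 + 2*√5617 + 967872)) + 1889 = (-3895 + (967868 + 2*√5617)) + 1889 = (963973 + 2*√5617) + 1889 = 965862 + 2*√5617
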